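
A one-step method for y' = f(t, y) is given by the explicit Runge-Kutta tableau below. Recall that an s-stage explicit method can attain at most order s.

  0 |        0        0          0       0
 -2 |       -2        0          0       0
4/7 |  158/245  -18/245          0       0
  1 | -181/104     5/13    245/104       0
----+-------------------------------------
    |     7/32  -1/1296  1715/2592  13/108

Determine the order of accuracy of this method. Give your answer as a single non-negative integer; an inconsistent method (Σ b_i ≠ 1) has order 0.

b = (7/32, -1/1296, 1715/2592, 13/108)
c = (0, -2, 4/7, 1)
Ac = (0, 0, 36/245, 15/26)
Σ b_i: 7/32·1 + (-1/1296)·1 + 1715/2592·1 + 13/108·1 = 1 ✓
b·c: (-1/1296)·(-2) + 1715/2592·4/7 + 13/108·1 = 1/2 ✓
b·c²: (-1/1296)·4 + 1715/2592·16/49 + 13/108·1 = 1/3 ✓
b·Ac: 1715/2592·36/245 + 13/108·15/26 = 1/6 ✓
b·c³: (-1/1296)·(-8) + 1715/2592·64/343 + 13/108·1 = 1/4 ✓
b·(c∘Ac): 1715/2592·144/1715 + 13/108·15/26 = 1/8 ✓
b·Ac²: 1715/2592·(-72/245) + 13/108·30/13 = 1/12 ✓
b·A²c: 13/108·9/26 = 1/24 ✓; 4 stages ⇒ order 4.

4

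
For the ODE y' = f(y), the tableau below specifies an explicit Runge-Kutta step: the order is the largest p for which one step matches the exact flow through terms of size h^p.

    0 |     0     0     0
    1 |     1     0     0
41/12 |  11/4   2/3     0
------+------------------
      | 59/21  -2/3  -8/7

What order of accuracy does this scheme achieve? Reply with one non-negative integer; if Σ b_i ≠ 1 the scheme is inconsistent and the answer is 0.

b = (59/21, -2/3, -8/7)
c = (0, 1, 41/12)
Ac = (0, 0, 2/3)
Σ b_i: 59/21·1 + (-2/3)·1 + (-8/7)·1 = 1 ✓
b·c: (-2/3)·1 + (-8/7)·41/12 = -32/7 ≠ 1/2 ⇒ order 1.

1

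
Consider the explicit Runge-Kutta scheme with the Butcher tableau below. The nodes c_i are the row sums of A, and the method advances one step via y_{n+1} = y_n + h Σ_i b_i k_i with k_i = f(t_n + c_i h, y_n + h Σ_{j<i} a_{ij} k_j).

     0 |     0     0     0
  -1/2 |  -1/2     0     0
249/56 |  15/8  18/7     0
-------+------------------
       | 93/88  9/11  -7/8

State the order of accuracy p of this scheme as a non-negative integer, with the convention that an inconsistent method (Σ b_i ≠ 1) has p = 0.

1

b = (93/88, 9/11, -7/8)
c = (0, -1/2, 249/56)
Ac = (0, 0, -9/7)
Σ b_i: 93/88·1 + 9/11·1 + (-7/8)·1 = 1 ✓
b·c: 9/11·(-1/2) + (-7/8)·249/56 = -3027/704 ≠ 1/2 ⇒ order 1.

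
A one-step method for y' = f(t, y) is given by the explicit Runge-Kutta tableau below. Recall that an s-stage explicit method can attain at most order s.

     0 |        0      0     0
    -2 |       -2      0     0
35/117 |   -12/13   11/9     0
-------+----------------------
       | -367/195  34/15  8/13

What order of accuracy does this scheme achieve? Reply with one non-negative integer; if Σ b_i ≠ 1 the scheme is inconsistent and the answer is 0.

b = (-367/195, 34/15, 8/13)
c = (0, -2, 35/117)
Ac = (0, 0, -22/9)
Σ b_i: (-367/195)·1 + 34/15·1 + 8/13·1 = 1 ✓
b·c: 34/15·(-2) + 8/13·35/117 = -33076/7605 ≠ 1/2 ⇒ order 1.

1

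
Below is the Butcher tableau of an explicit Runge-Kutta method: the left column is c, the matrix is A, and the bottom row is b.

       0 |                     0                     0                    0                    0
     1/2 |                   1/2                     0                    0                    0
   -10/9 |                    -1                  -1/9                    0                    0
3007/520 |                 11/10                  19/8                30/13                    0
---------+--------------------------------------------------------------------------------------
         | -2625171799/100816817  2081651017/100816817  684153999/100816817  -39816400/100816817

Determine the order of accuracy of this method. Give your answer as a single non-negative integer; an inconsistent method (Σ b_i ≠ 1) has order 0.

3

b = (-2625171799/100816817, 2081651017/100816817, 684153999/100816817, -39816400/100816817)
c = (0, 1/2, -10/9, 3007/520)
Ac = (0, 0, -1/18, -859/624)
Σ b_i: (-2625171799/100816817)·1 + 2081651017/100816817·1 + 684153999/100816817·1 + (-39816400/100816817)·1 = 1 ✓
b·c: 2081651017/100816817·1/2 + 684153999/100816817·(-10/9) + (-39816400/100816817)·3007/520 = 1/2 ✓
b·c²: 2081651017/100816817·1/4 + 684153999/100816817·100/81 + (-39816400/100816817)·9042049/270400 = 1/3 ✓
b·Ac: 684153999/100816817·(-1/18) + (-39816400/100816817)·(-859/624) = 1/6 ✓
b·c³: 2081651017/100816817·1/8 + 684153999/100816817·(-1000/729) + (-39816400/100816817)·27189441343/140608000 = -470485692498389/5661872442720 ≠ 1/4 ⇒ order 3.
b·(c∘Ac): 684153999/100816817·5/81 + (-39816400/100816817)·(-2583013/324480) = 8620534765/2419603608 ≠ 1/8
b·Ac²: 684153999/100816817·(-1/36) + (-39816400/100816817)·38669/11232 = -16856888647/10888216236 ≠ 1/12
b·A²c: (-39816400/100816817)·(-5/39) = 15314000/302450451 ≠ 1/24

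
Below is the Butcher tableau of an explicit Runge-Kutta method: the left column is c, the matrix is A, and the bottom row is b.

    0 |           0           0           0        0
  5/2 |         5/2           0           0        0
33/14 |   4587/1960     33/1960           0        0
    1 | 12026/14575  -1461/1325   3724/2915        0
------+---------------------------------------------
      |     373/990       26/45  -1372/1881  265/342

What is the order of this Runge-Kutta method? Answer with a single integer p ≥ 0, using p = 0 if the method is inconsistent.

b = (373/990, 26/45, -1372/1881, 265/342)
c = (0, 5/2, 33/14, 1)
Ac = (0, 0, 33/784, 27/106)
Σ b_i: 373/990·1 + 26/45·1 + (-1372/1881)·1 + 265/342·1 = 1 ✓
b·c: 26/45·5/2 + (-1372/1881)·33/14 + 265/342·1 = 1/2 ✓
b·c²: 26/45·25/4 + (-1372/1881)·1089/196 + 265/342·1 = 1/3 ✓
b·Ac: (-1372/1881)·33/784 + 265/342·27/106 = 1/6 ✓
b·c³: 26/45·125/8 + (-1372/1881)·35937/2744 + 265/342·1 = 1/4 ✓
b·(c∘Ac): (-1372/1881)·1089/10976 + 265/342·27/106 = 1/8 ✓
b·Ac²: (-1372/1881)·165/1568 + 265/342·219/1060 = 1/12 ✓
b·A²c: 265/342·57/1060 = 1/24 ✓; 4 stages ⇒ order 4.

4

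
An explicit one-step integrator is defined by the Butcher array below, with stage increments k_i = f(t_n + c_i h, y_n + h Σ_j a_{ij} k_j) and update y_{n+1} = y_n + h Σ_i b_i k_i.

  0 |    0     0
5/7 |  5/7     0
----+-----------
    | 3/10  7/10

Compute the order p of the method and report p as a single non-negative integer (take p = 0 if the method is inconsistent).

2

b = (3/10, 7/10)
c = (0, 5/7)
Σ b_i: 3/10·1 + 7/10·1 = 1 ✓
b·c: 7/10·5/7 = 1/2 ✓; 2 stages ⇒ order 2.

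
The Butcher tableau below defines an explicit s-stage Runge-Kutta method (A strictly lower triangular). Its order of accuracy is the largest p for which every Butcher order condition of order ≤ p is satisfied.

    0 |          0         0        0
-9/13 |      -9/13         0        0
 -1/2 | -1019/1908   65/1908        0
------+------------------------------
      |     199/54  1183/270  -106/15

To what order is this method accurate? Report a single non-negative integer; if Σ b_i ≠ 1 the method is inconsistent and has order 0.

b = (199/54, 1183/270, -106/15)
c = (0, -9/13, -1/2)
Ac = (0, 0, -5/212)
Σ b_i: 199/54·1 + 1183/270·1 + (-106/15)·1 = 1 ✓
b·c: 1183/270·(-9/13) + (-106/15)·(-1/2) = 1/2 ✓
b·c²: 1183/270·81/169 + (-106/15)·1/4 = 1/3 ✓
b·Ac: (-106/15)·(-5/212) = 1/6 ✓; 3 stages ⇒ order 3.

3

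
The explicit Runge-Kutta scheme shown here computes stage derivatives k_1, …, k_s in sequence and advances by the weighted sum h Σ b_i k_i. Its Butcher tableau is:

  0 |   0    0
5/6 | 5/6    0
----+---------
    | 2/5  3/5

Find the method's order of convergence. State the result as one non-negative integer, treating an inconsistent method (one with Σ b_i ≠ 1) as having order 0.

b = (2/5, 3/5)
c = (0, 5/6)
Σ b_i: 2/5·1 + 3/5·1 = 1 ✓
b·c: 3/5·5/6 = 1/2 ✓; 2 stages ⇒ order 2.

2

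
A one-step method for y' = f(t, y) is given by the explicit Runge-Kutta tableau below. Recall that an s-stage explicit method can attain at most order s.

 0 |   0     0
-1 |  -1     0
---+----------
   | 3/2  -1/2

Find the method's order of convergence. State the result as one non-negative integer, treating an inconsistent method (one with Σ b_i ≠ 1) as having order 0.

b = (3/2, -1/2)
c = (0, -1)
Σ b_i: 3/2·1 + (-1/2)·1 = 1 ✓
b·c: (-1/2)·(-1) = 1/2 ✓; 2 stages ⇒ order 2.

2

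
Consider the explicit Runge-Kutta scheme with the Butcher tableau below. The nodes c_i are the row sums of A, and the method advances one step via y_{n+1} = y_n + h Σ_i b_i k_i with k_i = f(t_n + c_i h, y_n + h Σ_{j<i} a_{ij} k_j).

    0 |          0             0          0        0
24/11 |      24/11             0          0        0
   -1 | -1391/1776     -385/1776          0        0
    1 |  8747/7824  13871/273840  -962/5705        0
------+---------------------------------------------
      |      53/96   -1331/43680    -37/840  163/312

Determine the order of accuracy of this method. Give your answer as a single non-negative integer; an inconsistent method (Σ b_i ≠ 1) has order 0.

b = (53/96, -1331/43680, -37/840, 163/312)
c = (0, 24/11, -1, 1)
Ac = (0, 0, -35/74, 91/326)
Σ b_i: 53/96·1 + (-1331/43680)·1 + (-37/840)·1 + 163/312·1 = 1 ✓
b·c: (-1331/43680)·24/11 + (-37/840)·(-1) + 163/312·1 = 1/2 ✓
b·c²: (-1331/43680)·576/121 + (-37/840)·1 + 163/312·1 = 1/3 ✓
b·Ac: (-37/840)·(-35/74) + 163/312·91/326 = 1/6 ✓
b·c³: (-1331/43680)·13824/1331 + (-37/840)·(-1) + 163/312·1 = 1/4 ✓
b·(c∘Ac): (-37/840)·35/74 + 163/312·91/326 = 1/8 ✓
b·Ac²: (-37/840)·(-420/407) + 163/312·130/1793 = 1/12 ✓
b·A²c: 163/312·13/163 = 1/24 ✓; 4 stages ⇒ order 4.

4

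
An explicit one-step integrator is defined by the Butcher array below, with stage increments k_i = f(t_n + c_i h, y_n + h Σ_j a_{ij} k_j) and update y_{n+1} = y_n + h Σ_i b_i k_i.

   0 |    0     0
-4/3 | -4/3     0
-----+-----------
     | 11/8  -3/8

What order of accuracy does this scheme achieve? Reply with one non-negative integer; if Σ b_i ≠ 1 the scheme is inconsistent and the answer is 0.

2

b = (11/8, -3/8)
c = (0, -4/3)
Σ b_i: 11/8·1 + (-3/8)·1 = 1 ✓
b·c: (-3/8)·(-4/3) = 1/2 ✓; 2 stages ⇒ order 2.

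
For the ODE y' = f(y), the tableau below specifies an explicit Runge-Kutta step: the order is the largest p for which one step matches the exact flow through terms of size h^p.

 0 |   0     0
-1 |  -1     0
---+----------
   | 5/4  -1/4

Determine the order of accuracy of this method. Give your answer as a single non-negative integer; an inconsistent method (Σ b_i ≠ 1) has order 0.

1

b = (5/4, -1/4)
c = (0, -1)
Σ b_i: 5/4·1 + (-1/4)·1 = 1 ✓
b·c: (-1/4)·(-1) = 1/4 ≠ 1/2 ⇒ order 1.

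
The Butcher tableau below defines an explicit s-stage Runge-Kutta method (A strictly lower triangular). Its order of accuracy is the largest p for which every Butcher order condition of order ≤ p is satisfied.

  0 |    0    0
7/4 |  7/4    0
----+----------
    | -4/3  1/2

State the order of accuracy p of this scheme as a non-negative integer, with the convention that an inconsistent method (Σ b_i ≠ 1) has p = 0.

b = (-4/3, 1/2)
c = (0, 7/4)
Σ b_i: (-4/3)·1 + 1/2·1 = -5/6 ≠ 1 ⇒ order 0.

0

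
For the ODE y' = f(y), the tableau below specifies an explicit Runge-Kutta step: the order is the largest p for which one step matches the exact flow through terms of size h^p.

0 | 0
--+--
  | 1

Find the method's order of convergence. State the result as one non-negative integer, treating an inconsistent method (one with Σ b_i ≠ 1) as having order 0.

1

b = (1)
c = (0)
Σ b_i: 1·1 = 1 ✓; 1 stage ⇒ order 1.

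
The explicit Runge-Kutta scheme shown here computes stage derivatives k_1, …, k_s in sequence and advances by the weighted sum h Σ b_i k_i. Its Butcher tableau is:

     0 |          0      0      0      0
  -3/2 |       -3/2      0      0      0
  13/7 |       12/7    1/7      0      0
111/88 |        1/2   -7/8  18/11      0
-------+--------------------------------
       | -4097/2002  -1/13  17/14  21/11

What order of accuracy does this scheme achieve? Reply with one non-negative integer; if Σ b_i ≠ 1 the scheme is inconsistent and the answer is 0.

1

b = (-4097/2002, -1/13, 17/14, 21/11)
c = (0, -3/2, 13/7, 111/88)
Ac = (0, 0, -3/14, 5361/1232)
Σ b_i: (-4097/2002)·1 + (-1/13)·1 + 17/14·1 + 21/11·1 = 1 ✓
b·c: (-1/13)·(-3/2) + 17/14·13/7 + 21/11·111/88 = 2946527/616616 ≠ 1/2 ⇒ order 1.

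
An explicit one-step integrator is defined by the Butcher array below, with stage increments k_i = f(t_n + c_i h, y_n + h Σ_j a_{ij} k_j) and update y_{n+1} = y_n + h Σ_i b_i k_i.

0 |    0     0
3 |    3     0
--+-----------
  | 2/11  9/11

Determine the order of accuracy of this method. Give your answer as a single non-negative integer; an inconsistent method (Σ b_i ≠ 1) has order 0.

1

b = (2/11, 9/11)
c = (0, 3)
Σ b_i: 2/11·1 + 9/11·1 = 1 ✓
b·c: 9/11·3 = 27/11 ≠ 1/2 ⇒ order 1.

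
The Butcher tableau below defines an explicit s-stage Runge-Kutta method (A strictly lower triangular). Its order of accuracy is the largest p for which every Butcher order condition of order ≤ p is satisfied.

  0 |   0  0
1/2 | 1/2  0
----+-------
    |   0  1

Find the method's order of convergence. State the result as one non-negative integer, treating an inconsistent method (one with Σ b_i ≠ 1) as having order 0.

b = (0, 1)
c = (0, 1/2)
Σ b_i: 1·1 = 1 ✓
b·c: 1·1/2 = 1/2 ✓; 2 stages ⇒ order 2.

2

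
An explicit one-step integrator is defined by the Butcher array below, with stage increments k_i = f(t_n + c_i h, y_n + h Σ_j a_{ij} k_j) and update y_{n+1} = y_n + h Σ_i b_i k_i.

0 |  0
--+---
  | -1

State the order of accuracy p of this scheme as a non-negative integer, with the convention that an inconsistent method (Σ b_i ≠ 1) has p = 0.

0

b = (-1)
c = (0)
Σ b_i: (-1)·1 = -1 ≠ 1 ⇒ order 0.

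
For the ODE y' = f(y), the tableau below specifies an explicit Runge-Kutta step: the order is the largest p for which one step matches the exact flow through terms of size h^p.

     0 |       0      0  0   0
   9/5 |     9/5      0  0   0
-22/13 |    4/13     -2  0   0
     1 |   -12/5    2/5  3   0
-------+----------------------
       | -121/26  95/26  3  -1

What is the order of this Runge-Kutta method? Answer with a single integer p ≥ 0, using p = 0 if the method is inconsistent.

b = (-121/26, 95/26, 3, -1)
c = (0, 9/5, -22/13, 1)
Ac = (0, 0, -18/5, -1416/325)
Σ b_i: (-121/26)·1 + 95/26·1 + 3·1 + (-1)·1 = 1 ✓
b·c: 95/26·9/5 + 3·(-22/13) + (-1)·1 = 1/2 ✓
b·c²: 95/26·81/25 + 3·484/169 + (-1)·1 = 32837/1690 ≠ 1/3 ⇒ order 2.
b·Ac: 3·(-18/5) + (-1)·(-1416/325) = -2094/325 ≠ 1/6

2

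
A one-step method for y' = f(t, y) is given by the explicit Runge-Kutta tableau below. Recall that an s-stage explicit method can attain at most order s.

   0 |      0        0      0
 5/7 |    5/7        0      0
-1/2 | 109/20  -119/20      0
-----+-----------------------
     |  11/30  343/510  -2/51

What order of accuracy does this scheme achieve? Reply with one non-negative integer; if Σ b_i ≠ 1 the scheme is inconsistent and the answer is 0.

3

b = (11/30, 343/510, -2/51)
c = (0, 5/7, -1/2)
Ac = (0, 0, -17/4)
Σ b_i: 11/30·1 + 343/510·1 + (-2/51)·1 = 1 ✓
b·c: 343/510·5/7 + (-2/51)·(-1/2) = 1/2 ✓
b·c²: 343/510·25/49 + (-2/51)·1/4 = 1/3 ✓
b·Ac: (-2/51)·(-17/4) = 1/6 ✓; 3 stages ⇒ order 3.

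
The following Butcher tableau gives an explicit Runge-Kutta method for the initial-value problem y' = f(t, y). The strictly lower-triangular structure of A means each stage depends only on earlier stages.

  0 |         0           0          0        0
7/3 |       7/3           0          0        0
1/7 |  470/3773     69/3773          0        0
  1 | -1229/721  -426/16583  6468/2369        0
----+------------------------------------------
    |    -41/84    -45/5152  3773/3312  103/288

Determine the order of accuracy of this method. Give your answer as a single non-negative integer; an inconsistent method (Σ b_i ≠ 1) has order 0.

b = (-41/84, -45/5152, 3773/3312, 103/288)
c = (0, 7/3, 1/7, 1)
Ac = (0, 0, 23/539, 34/103)
Σ b_i: (-41/84)·1 + (-45/5152)·1 + 3773/3312·1 + 103/288·1 = 1 ✓
b·c: (-45/5152)·7/3 + 3773/3312·1/7 + 103/288·1 = 1/2 ✓
b·c²: (-45/5152)·49/9 + 3773/3312·1/49 + 103/288·1 = 1/3 ✓
b·Ac: 3773/3312·23/539 + 103/288·34/103 = 1/6 ✓
b·c³: (-45/5152)·343/27 + 3773/3312·1/343 + 103/288·1 = 1/4 ✓
b·(c∘Ac): 3773/3312·23/3773 + 103/288·34/103 = 1/8 ✓
b·Ac²: 3773/3312·23/231 + 103/288·(-26/309) = 1/12 ✓
b·A²c: 103/288·12/103 = 1/24 ✓; 4 stages ⇒ order 4.

4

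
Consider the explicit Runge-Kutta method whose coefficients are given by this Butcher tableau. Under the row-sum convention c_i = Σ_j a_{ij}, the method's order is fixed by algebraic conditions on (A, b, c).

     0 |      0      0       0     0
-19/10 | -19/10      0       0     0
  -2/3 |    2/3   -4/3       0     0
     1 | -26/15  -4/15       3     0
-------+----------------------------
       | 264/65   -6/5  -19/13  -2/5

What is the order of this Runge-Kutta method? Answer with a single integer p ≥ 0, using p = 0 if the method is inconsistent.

b = (264/65, -6/5, -19/13, -2/5)
c = (0, -19/10, -2/3, 1)
Ac = (0, 0, 38/15, -112/75)
Σ b_i: 264/65·1 + (-6/5)·1 + (-19/13)·1 + (-2/5)·1 = 1 ✓
b·c: (-6/5)·(-19/10) + (-19/13)·(-2/3) + (-2/5)·1 = 2783/975 ≠ 1/2 ⇒ order 1.

1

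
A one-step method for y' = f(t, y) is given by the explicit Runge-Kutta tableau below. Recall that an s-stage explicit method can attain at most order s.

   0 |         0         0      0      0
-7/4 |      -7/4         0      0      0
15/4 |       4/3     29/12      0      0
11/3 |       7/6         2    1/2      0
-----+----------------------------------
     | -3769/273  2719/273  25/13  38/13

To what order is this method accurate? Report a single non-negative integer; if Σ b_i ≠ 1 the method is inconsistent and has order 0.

2

b = (-3769/273, 2719/273, 25/13, 38/13)
c = (0, -7/4, 15/4, 11/3)
Ac = (0, 0, -203/48, -13/8)
Σ b_i: (-3769/273)·1 + 2719/273·1 + 25/13·1 + 38/13·1 = 1 ✓
b·c: 2719/273·(-7/4) + 25/13·15/4 + 38/13·11/3 = 1/2 ✓
b·c²: 2719/273·49/16 + 25/13·225/16 + 38/13·121/9 = 45323/468 ≠ 1/3 ⇒ order 2.
b·Ac: 25/13·(-203/48) + 38/13·(-13/8) = -8039/624 ≠ 1/6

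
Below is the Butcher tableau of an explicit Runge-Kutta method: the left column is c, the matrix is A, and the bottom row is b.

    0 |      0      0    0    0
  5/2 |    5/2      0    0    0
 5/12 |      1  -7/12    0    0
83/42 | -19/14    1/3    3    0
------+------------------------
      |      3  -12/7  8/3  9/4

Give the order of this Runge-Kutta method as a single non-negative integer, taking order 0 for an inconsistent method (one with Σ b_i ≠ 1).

0

b = (3, -12/7, 8/3, 9/4)
c = (0, 5/2, 5/12, 83/42)
Ac = (0, 0, -35/24, 25/12)
Σ b_i: 3·1 + (-12/7)·1 + 8/3·1 + 9/4·1 = 521/84 ≠ 1 ⇒ order 0.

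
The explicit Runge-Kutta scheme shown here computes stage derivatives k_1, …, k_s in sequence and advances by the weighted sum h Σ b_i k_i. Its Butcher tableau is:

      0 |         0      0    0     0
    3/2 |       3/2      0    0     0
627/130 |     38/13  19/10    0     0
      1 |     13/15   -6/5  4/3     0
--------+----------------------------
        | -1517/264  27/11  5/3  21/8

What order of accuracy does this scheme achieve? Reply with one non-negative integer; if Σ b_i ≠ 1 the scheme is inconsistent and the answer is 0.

b = (-1517/264, 27/11, 5/3, 21/8)
c = (0, 3/2, 627/130, 1)
Ac = (0, 0, 57/20, 301/65)
Σ b_i: (-1517/264)·1 + 27/11·1 + 5/3·1 + 21/8·1 = 1 ✓
b·c: 27/11·3/2 + 5/3·627/130 + 21/8·1 = 16411/1144 ≠ 1/2 ⇒ order 1.

1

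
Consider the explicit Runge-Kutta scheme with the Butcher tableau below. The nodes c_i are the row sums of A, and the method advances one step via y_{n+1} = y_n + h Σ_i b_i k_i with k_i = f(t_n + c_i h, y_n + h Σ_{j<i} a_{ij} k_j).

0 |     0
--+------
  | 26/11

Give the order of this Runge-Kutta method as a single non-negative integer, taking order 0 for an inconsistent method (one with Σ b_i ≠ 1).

b = (26/11)
c = (0)
Σ b_i: 26/11·1 = 26/11 ≠ 1 ⇒ order 0.

0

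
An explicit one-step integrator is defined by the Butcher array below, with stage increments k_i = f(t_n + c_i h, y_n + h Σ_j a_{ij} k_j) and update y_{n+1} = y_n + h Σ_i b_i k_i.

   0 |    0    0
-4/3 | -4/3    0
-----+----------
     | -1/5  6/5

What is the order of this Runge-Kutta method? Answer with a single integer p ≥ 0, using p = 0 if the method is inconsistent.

b = (-1/5, 6/5)
c = (0, -4/3)
Σ b_i: (-1/5)·1 + 6/5·1 = 1 ✓
b·c: 6/5·(-4/3) = -8/5 ≠ 1/2 ⇒ order 1.

1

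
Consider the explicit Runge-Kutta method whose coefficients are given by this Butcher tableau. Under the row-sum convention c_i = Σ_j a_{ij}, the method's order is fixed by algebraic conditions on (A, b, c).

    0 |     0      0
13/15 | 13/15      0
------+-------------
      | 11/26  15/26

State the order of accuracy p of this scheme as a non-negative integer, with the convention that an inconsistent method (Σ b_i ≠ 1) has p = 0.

b = (11/26, 15/26)
c = (0, 13/15)
Σ b_i: 11/26·1 + 15/26·1 = 1 ✓
b·c: 15/26·13/15 = 1/2 ✓; 2 stages ⇒ order 2.

2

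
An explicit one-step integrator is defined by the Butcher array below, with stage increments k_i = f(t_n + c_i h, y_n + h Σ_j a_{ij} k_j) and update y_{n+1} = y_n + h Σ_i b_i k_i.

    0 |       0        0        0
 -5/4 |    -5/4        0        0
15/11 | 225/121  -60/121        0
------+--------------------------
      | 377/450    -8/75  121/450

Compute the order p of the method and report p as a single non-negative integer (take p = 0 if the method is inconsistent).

b = (377/450, -8/75, 121/450)
c = (0, -5/4, 15/11)
Ac = (0, 0, 75/121)
Σ b_i: 377/450·1 + (-8/75)·1 + 121/450·1 = 1 ✓
b·c: (-8/75)·(-5/4) + 121/450·15/11 = 1/2 ✓
b·c²: (-8/75)·25/16 + 121/450·225/121 = 1/3 ✓
b·Ac: 121/450·75/121 = 1/6 ✓; 3 stages ⇒ order 3.

3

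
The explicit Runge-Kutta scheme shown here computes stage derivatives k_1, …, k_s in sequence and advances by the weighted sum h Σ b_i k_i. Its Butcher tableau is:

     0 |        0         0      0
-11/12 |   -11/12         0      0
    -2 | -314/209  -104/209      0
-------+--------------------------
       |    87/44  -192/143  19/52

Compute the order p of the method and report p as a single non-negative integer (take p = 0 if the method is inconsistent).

b = (87/44, -192/143, 19/52)
c = (0, -11/12, -2)
Ac = (0, 0, 26/57)
Σ b_i: 87/44·1 + (-192/143)·1 + 19/52·1 = 1 ✓
b·c: (-192/143)·(-11/12) + 19/52·(-2) = 1/2 ✓
b·c²: (-192/143)·121/144 + 19/52·4 = 1/3 ✓
b·Ac: 19/52·26/57 = 1/6 ✓; 3 stages ⇒ order 3.

3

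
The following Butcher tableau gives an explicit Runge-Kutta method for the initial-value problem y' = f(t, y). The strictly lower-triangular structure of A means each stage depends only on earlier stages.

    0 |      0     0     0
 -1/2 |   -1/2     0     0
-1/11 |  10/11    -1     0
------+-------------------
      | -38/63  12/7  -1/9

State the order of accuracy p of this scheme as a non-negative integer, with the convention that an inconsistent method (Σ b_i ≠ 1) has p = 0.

b = (-38/63, 12/7, -1/9)
c = (0, -1/2, -1/11)
Ac = (0, 0, 1/2)
Σ b_i: (-38/63)·1 + 12/7·1 + (-1/9)·1 = 1 ✓
b·c: 12/7·(-1/2) + (-1/9)·(-1/11) = -587/693 ≠ 1/2 ⇒ order 1.

1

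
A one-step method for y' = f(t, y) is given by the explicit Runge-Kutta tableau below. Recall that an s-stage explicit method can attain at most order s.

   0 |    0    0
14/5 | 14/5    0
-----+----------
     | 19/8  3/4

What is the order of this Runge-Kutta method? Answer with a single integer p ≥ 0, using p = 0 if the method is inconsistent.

b = (19/8, 3/4)
c = (0, 14/5)
Σ b_i: 19/8·1 + 3/4·1 = 25/8 ≠ 1 ⇒ order 0.

0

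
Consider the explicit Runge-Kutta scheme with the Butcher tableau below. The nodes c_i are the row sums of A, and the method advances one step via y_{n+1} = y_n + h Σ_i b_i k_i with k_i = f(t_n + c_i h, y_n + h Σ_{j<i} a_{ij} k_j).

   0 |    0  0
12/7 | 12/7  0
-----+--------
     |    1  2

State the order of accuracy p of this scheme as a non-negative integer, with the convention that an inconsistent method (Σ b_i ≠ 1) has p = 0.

b = (1, 2)
c = (0, 12/7)
Σ b_i: 1·1 + 2·1 = 3 ≠ 1 ⇒ order 0.

0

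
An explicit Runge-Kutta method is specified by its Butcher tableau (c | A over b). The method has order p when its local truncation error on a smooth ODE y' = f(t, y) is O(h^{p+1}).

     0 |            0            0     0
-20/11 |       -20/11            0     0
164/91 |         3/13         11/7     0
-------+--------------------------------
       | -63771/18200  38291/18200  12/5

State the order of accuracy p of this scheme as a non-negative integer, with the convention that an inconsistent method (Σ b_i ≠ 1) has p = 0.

b = (-63771/18200, 38291/18200, 12/5)
c = (0, -20/11, 164/91)
Ac = (0, 0, -20/7)
Σ b_i: (-63771/18200)·1 + 38291/18200·1 + 12/5·1 = 1 ✓
b·c: 38291/18200·(-20/11) + 12/5·164/91 = 1/2 ✓
b·c²: 38291/18200·400/121 + 12/5·26896/8281 = 6717982/455455 ≠ 1/3 ⇒ order 2.
b·Ac: 12/5·(-20/7) = -48/7 ≠ 1/6

2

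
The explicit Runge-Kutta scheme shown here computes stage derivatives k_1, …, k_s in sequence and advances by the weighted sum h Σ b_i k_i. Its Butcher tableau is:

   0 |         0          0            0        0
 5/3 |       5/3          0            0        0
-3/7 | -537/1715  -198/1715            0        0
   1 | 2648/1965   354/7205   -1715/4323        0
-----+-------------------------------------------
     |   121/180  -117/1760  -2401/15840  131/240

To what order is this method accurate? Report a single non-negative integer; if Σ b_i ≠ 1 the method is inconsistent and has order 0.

4

b = (121/180, -117/1760, -2401/15840, 131/240)
c = (0, 5/3, -3/7, 1)
Ac = (0, 0, -66/343, 33/131)
Σ b_i: 121/180·1 + (-117/1760)·1 + (-2401/15840)·1 + 131/240·1 = 1 ✓
b·c: (-117/1760)·5/3 + (-2401/15840)·(-3/7) + 131/240·1 = 1/2 ✓
b·c²: (-117/1760)·25/9 + (-2401/15840)·9/49 + 131/240·1 = 1/3 ✓
b·Ac: (-2401/15840)·(-66/343) + 131/240·33/131 = 1/6 ✓
b·c³: (-117/1760)·125/27 + (-2401/15840)·(-27/343) + 131/240·1 = 1/4 ✓
b·(c∘Ac): (-2401/15840)·198/2401 + 131/240·33/131 = 1/8 ✓
b·Ac²: (-2401/15840)·(-110/343) + 131/240·25/393 = 1/12 ✓
b·A²c: 131/240·10/131 = 1/24 ✓; 4 stages ⇒ order 4.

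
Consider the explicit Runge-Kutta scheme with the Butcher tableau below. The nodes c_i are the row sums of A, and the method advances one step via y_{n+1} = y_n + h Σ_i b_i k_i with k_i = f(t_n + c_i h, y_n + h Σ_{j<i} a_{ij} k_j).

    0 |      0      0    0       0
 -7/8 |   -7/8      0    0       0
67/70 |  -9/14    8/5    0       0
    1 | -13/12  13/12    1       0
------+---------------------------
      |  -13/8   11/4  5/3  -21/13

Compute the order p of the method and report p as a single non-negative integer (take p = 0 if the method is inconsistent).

0

b = (-13/8, 11/4, 5/3, -21/13)
c = (0, -7/8, 67/70, 1)
Ac = (0, 0, -7/5, 31/3360)
Σ b_i: (-13/8)·1 + 11/4·1 + 5/3·1 + (-21/13)·1 = 367/312 ≠ 1 ⇒ order 0.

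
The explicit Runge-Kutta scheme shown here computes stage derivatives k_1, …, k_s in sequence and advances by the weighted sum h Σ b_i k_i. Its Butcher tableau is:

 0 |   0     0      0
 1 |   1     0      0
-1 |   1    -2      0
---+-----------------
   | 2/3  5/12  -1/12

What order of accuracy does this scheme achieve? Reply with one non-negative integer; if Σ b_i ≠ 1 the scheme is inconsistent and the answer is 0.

3

b = (2/3, 5/12, -1/12)
c = (0, 1, -1)
Ac = (0, 0, -2)
Σ b_i: 2/3·1 + 5/12·1 + (-1/12)·1 = 1 ✓
b·c: 5/12·1 + (-1/12)·(-1) = 1/2 ✓
b·c²: 5/12·1 + (-1/12)·1 = 1/3 ✓
b·Ac: (-1/12)·(-2) = 1/6 ✓; 3 stages ⇒ order 3.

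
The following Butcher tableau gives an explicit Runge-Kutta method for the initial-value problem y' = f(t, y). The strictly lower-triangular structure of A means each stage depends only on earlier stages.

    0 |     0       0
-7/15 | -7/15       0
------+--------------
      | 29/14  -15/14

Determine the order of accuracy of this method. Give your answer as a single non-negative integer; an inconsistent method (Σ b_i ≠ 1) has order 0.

b = (29/14, -15/14)
c = (0, -7/15)
Σ b_i: 29/14·1 + (-15/14)·1 = 1 ✓
b·c: (-15/14)·(-7/15) = 1/2 ✓; 2 stages ⇒ order 2.

2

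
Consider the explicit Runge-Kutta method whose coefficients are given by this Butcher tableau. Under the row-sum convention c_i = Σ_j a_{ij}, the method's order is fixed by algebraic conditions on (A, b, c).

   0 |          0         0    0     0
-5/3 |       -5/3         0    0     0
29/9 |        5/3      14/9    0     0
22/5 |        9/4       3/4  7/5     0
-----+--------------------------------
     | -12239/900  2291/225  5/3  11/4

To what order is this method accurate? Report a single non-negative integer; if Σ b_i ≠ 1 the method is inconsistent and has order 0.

2

b = (-12239/900, 2291/225, 5/3, 11/4)
c = (0, -5/3, 29/9, 22/5)
Ac = (0, 0, -70/27, 587/180)
Σ b_i: (-12239/900)·1 + 2291/225·1 + 5/3·1 + 11/4·1 = 1 ✓
b·c: 2291/225·(-5/3) + 5/3·29/9 + 11/4·22/5 = 1/2 ✓
b·c²: 2291/225·25/9 + 5/3·841/81 + 11/4·484/25 = 600383/6075 ≠ 1/3 ⇒ order 2.
b·Ac: 5/3·(-70/27) + 11/4·587/180 = 30113/6480 ≠ 1/6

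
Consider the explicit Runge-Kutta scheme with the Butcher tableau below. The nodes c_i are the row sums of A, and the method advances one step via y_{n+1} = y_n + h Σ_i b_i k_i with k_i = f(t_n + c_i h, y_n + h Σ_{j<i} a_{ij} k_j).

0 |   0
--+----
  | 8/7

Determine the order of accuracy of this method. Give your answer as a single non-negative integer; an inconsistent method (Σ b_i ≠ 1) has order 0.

b = (8/7)
c = (0)
Σ b_i: 8/7·1 = 8/7 ≠ 1 ⇒ order 0.

0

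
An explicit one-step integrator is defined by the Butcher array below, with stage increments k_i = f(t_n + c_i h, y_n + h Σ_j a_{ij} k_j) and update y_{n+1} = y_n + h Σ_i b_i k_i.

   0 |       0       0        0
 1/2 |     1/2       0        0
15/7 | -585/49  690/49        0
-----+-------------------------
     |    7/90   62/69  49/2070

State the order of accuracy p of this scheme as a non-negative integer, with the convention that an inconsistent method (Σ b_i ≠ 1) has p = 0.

3

b = (7/90, 62/69, 49/2070)
c = (0, 1/2, 15/7)
Ac = (0, 0, 345/49)
Σ b_i: 7/90·1 + 62/69·1 + 49/2070·1 = 1 ✓
b·c: 62/69·1/2 + 49/2070·15/7 = 1/2 ✓
b·c²: 62/69·1/4 + 49/2070·225/49 = 1/3 ✓
b·Ac: 49/2070·345/49 = 1/6 ✓; 3 stages ⇒ order 3.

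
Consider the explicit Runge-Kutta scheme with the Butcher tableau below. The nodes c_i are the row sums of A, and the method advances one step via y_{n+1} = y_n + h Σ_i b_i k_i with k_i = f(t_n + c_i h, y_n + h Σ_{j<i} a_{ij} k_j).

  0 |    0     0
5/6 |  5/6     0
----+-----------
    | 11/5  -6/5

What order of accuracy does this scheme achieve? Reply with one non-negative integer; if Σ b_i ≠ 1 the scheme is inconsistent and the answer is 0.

b = (11/5, -6/5)
c = (0, 5/6)
Σ b_i: 11/5·1 + (-6/5)·1 = 1 ✓
b·c: (-6/5)·5/6 = -1 ≠ 1/2 ⇒ order 1.

1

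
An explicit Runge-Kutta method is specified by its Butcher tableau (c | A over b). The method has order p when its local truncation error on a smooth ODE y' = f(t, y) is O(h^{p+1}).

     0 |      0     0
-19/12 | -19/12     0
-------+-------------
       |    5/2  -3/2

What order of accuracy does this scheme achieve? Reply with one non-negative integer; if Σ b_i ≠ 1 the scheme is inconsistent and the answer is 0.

b = (5/2, -3/2)
c = (0, -19/12)
Σ b_i: 5/2·1 + (-3/2)·1 = 1 ✓
b·c: (-3/2)·(-19/12) = 19/8 ≠ 1/2 ⇒ order 1.

1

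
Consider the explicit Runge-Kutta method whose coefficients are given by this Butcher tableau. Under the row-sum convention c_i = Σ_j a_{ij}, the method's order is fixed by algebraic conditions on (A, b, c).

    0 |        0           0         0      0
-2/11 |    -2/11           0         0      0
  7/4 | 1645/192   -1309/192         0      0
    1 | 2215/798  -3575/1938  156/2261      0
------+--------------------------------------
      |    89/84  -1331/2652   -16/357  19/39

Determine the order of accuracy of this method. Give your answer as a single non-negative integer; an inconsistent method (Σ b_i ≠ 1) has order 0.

4

b = (89/84, -1331/2652, -16/357, 19/39)
c = (0, -2/11, 7/4, 1)
Ac = (0, 0, 119/96, 26/57)
Σ b_i: 89/84·1 + (-1331/2652)·1 + (-16/357)·1 + 19/39·1 = 1 ✓
b·c: (-1331/2652)·(-2/11) + (-16/357)·7/4 + 19/39·1 = 1/2 ✓
b·c²: (-1331/2652)·4/121 + (-16/357)·49/16 + 19/39·1 = 1/3 ✓
b·Ac: (-16/357)·119/96 + 19/39·26/57 = 1/6 ✓
b·c³: (-1331/2652)·(-8/1331) + (-16/357)·343/64 + 19/39·1 = 1/4 ✓
b·(c∘Ac): (-16/357)·833/384 + 19/39·26/57 = 1/8 ✓
b·Ac²: (-16/357)·(-119/528) + 19/39·377/2508 = 1/12 ✓
b·A²c: 19/39·13/152 = 1/24 ✓; 4 stages ⇒ order 4.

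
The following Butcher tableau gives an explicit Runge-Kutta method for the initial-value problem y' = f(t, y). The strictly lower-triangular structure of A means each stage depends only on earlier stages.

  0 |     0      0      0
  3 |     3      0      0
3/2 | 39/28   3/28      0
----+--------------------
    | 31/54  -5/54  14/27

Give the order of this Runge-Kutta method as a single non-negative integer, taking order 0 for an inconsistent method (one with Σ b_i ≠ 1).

b = (31/54, -5/54, 14/27)
c = (0, 3, 3/2)
Ac = (0, 0, 9/28)
Σ b_i: 31/54·1 + (-5/54)·1 + 14/27·1 = 1 ✓
b·c: (-5/54)·3 + 14/27·3/2 = 1/2 ✓
b·c²: (-5/54)·9 + 14/27·9/4 = 1/3 ✓
b·Ac: 14/27·9/28 = 1/6 ✓; 3 stages ⇒ order 3.

3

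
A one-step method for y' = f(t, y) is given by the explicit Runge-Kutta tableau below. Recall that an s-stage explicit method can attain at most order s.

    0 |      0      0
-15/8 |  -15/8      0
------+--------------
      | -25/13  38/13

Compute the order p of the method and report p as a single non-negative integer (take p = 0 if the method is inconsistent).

1

b = (-25/13, 38/13)
c = (0, -15/8)
Σ b_i: (-25/13)·1 + 38/13·1 = 1 ✓
b·c: 38/13·(-15/8) = -285/52 ≠ 1/2 ⇒ order 1.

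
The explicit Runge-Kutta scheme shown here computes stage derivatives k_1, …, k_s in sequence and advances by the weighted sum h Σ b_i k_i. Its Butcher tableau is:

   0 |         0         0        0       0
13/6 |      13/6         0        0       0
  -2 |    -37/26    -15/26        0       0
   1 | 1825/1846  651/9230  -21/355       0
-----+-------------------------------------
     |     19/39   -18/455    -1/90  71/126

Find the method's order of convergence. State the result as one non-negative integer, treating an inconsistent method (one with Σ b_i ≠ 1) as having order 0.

b = (19/39, -18/455, -1/90, 71/126)
c = (0, 13/6, -2, 1)
Ac = (0, 0, -5/4, 77/284)
Σ b_i: 19/39·1 + (-18/455)·1 + (-1/90)·1 + 71/126·1 = 1 ✓
b·c: (-18/455)·13/6 + (-1/90)·(-2) + 71/126·1 = 1/2 ✓
b·c²: (-18/455)·169/36 + (-1/90)·4 + 71/126·1 = 1/3 ✓
b·Ac: (-1/90)·(-5/4) + 71/126·77/284 = 1/6 ✓
b·c³: (-18/455)·2197/216 + (-1/90)·(-8) + 71/126·1 = 1/4 ✓
b·(c∘Ac): (-1/90)·5/2 + 71/126·77/284 = 1/8 ✓
b·Ac²: (-1/90)·(-65/24) + 71/126·161/1704 = 1/12 ✓
b·A²c: 71/126·21/284 = 1/24 ✓; 4 stages ⇒ order 4.

4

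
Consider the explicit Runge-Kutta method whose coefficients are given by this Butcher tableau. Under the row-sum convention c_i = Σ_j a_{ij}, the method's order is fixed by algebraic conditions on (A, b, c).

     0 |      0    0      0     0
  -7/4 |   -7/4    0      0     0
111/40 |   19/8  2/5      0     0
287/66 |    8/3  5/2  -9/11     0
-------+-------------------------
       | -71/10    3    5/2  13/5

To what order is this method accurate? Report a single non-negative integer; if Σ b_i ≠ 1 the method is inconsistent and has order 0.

b = (-71/10, 3, 5/2, 13/5)
c = (0, -7/4, 111/40, 287/66)
Ac = (0, 0, -7/10, -731/110)
Σ b_i: (-71/10)·1 + 3·1 + 5/2·1 + 13/5·1 = 1 ✓
b·c: 3·(-7/4) + 5/2·111/40 + 13/5·287/66 = 34303/2640 ≠ 1/2 ⇒ order 1.

1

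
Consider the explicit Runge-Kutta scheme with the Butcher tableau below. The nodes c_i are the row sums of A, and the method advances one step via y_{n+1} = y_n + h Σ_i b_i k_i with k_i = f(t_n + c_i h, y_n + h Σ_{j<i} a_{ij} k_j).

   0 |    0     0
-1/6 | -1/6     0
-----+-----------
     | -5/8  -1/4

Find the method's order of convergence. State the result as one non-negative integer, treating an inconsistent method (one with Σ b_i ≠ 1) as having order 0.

0

b = (-5/8, -1/4)
c = (0, -1/6)
Σ b_i: (-5/8)·1 + (-1/4)·1 = -7/8 ≠ 1 ⇒ order 0.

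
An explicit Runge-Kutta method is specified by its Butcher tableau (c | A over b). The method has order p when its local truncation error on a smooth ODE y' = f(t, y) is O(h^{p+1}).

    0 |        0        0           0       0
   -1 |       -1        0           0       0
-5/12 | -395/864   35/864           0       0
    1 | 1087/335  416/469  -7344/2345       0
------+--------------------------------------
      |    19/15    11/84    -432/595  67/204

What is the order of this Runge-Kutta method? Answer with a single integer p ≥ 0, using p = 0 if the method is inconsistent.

b = (19/15, 11/84, -432/595, 67/204)
c = (0, -1, -5/12, 1)
Ac = (0, 0, -35/864, 28/67)
Σ b_i: 19/15·1 + 11/84·1 + (-432/595)·1 + 67/204·1 = 1 ✓
b·c: 11/84·(-1) + (-432/595)·(-5/12) + 67/204·1 = 1/2 ✓
b·c²: 11/84·1 + (-432/595)·25/144 + 67/204·1 = 1/3 ✓
b·Ac: (-432/595)·(-35/864) + 67/204·28/67 = 1/6 ✓
b·c³: 11/84·(-1) + (-432/595)·(-125/1728) + 67/204·1 = 1/4 ✓
b·(c∘Ac): (-432/595)·175/10368 + 67/204·28/67 = 1/8 ✓
b·Ac²: (-432/595)·35/864 + 67/204·23/67 = 1/12 ✓
b·A²c: 67/204·17/134 = 1/24 ✓; 4 stages ⇒ order 4.

4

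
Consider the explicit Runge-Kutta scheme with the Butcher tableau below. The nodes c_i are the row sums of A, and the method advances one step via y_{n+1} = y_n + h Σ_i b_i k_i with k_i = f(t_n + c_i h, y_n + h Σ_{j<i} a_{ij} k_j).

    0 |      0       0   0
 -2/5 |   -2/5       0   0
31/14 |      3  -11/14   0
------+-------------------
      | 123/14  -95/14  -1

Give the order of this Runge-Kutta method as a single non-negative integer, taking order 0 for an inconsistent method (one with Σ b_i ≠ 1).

b = (123/14, -95/14, -1)
c = (0, -2/5, 31/14)
Ac = (0, 0, 11/35)
Σ b_i: 123/14·1 + (-95/14)·1 + (-1)·1 = 1 ✓
b·c: (-95/14)·(-2/5) + (-1)·31/14 = 1/2 ✓
b·c²: (-95/14)·4/25 + (-1)·961/196 = -5869/980 ≠ 1/3 ⇒ order 2.
b·Ac: (-1)·11/35 = -11/35 ≠ 1/6

2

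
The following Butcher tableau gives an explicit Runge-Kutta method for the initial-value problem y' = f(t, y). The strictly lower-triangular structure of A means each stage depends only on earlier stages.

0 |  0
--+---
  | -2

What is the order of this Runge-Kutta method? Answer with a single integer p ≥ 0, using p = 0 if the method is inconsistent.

b = (-2)
c = (0)
Σ b_i: (-2)·1 = -2 ≠ 1 ⇒ order 0.

0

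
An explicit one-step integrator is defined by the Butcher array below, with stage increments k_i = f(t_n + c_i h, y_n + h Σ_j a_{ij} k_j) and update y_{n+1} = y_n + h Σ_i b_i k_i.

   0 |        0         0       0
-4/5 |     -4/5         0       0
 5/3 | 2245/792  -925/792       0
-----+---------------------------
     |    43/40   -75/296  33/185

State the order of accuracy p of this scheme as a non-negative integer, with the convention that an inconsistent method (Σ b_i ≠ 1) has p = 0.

b = (43/40, -75/296, 33/185)
c = (0, -4/5, 5/3)
Ac = (0, 0, 185/198)
Σ b_i: 43/40·1 + (-75/296)·1 + 33/185·1 = 1 ✓
b·c: (-75/296)·(-4/5) + 33/185·5/3 = 1/2 ✓
b·c²: (-75/296)·16/25 + 33/185·25/9 = 1/3 ✓
b·Ac: 33/185·185/198 = 1/6 ✓; 3 stages ⇒ order 3.

3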